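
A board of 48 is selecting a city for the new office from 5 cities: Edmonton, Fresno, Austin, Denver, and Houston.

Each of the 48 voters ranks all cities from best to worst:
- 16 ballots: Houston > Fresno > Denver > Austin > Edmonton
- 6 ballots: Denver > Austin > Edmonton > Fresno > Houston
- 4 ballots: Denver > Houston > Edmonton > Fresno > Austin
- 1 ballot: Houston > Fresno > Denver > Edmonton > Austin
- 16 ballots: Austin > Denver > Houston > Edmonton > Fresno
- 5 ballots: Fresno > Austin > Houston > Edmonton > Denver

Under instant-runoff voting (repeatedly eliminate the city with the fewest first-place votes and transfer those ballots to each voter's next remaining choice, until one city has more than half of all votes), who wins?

Austin

Round 1: Edmonton 0, Fresno 5, Austin 16, Denver 10, Houston 17. Edmonton eliminated.
Round 2: Fresno 5, Austin 16, Denver 10, Houston 17. Fresno eliminated.
Round 3: Austin 21, Denver 10, Houston 17. Denver eliminated.
Round 4: Austin 27, Houston 21. Austin has a majority (≥25).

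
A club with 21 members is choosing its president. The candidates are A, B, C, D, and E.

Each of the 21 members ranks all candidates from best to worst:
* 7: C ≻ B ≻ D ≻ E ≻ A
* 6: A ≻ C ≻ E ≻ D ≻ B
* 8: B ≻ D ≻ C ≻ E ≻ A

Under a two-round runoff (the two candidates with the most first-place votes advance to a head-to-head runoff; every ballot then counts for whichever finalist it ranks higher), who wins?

Round 1 first-place votes: A 6, B 8, C 7, D 0, E 0. B and C advance.
Runoff: B is ranked above C on 8 ballots, C above B on 13.

C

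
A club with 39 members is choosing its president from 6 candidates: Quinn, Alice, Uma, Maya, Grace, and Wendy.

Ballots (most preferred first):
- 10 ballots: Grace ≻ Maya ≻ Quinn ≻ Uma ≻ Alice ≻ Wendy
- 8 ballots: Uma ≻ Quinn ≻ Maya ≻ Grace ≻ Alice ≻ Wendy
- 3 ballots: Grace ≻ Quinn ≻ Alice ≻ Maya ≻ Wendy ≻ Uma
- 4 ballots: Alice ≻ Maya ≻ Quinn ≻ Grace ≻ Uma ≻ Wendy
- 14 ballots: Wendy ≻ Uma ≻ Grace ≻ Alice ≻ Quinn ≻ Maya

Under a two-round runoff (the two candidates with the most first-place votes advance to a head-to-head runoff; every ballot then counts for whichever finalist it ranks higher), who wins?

Grace

Round 1 first-place votes: Quinn 0, Alice 4, Uma 8, Maya 0, Grace 13, Wendy 14. Wendy and Grace advance.
Runoff: Wendy is ranked above Grace on 14 ballots, Grace above Wendy on 25.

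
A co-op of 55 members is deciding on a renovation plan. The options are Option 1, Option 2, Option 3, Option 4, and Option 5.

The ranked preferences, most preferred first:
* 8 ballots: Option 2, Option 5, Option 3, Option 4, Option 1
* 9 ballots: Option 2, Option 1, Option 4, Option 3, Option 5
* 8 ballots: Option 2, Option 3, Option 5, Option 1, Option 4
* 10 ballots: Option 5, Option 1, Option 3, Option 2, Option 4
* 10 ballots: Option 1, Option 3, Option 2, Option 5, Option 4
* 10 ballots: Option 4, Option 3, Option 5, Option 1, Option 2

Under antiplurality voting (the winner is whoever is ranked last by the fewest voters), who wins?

Option 3

Last-place votes: Option 1 8, Option 2 10, Option 3 0, Option 4 28, Option 5 9.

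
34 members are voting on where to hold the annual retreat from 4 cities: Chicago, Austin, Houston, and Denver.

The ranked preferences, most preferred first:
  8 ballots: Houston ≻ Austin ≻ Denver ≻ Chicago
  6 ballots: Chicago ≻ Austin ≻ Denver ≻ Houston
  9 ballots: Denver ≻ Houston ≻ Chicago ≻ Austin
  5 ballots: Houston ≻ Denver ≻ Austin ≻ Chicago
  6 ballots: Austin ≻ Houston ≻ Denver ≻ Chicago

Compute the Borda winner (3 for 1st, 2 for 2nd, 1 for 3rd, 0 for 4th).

Houston

Chicago: 8×0 + 6×3 + 9×1 + 5×0 + 6×0 = 27
Austin: 8×2 + 6×2 + 9×0 + 5×1 + 6×3 = 51
Houston: 8×3 + 6×0 + 9×2 + 5×3 + 6×2 = 69
Denver: 8×1 + 6×1 + 9×3 + 5×2 + 6×1 = 57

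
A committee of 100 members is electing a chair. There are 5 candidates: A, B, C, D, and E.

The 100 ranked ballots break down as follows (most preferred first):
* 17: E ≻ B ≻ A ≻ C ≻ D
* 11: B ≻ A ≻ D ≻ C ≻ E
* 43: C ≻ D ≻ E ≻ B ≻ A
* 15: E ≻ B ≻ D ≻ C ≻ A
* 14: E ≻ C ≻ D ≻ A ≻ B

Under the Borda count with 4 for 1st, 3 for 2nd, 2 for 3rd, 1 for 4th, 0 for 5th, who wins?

E

A: 17×2 + 11×3 + 43×0 + 15×0 + 14×1 = 81
B: 17×3 + 11×4 + 43×1 + 15×3 + 14×0 = 183
C: 17×1 + 11×1 + 43×4 + 15×1 + 14×3 = 257
D: 17×0 + 11×2 + 43×3 + 15×2 + 14×2 = 209
E: 17×4 + 11×0 + 43×2 + 15×4 + 14×4 = 270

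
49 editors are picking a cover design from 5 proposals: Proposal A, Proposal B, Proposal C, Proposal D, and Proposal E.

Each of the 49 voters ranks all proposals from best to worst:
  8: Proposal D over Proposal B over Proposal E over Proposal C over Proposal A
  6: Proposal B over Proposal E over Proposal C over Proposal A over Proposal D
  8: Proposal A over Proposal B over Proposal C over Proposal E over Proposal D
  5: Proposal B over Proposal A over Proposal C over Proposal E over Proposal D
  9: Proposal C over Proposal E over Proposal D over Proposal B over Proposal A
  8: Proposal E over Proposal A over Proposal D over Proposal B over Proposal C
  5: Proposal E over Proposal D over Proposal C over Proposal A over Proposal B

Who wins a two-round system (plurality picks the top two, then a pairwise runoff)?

Proposal B

Round 1 first-place votes: Proposal A 8, Proposal B 11, Proposal C 9, Proposal D 8, Proposal E 13. Proposal E and Proposal B advance.
Runoff: Proposal E is ranked above Proposal B on 22 ballots, Proposal B above Proposal E on 27.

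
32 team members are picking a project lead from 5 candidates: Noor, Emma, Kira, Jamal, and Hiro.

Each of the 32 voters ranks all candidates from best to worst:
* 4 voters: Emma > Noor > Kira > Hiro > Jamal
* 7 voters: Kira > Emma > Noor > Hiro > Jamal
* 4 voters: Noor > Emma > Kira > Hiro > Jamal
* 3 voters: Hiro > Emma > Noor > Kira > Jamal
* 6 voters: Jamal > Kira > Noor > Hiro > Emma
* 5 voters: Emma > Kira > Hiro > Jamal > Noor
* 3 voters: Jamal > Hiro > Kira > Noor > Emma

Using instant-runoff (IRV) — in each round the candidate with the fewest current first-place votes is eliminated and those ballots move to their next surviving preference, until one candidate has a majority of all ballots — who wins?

Round 1: Noor 4, Emma 9, Kira 7, Jamal 9, Hiro 3. Hiro eliminated.
Round 2: Noor 4, Emma 12, Kira 7, Jamal 9. Noor eliminated.
Round 3: Emma 16, Kira 7, Jamal 9. Kira eliminated.
Round 4: Emma 23, Jamal 9. Emma has a majority (≥17).

Emma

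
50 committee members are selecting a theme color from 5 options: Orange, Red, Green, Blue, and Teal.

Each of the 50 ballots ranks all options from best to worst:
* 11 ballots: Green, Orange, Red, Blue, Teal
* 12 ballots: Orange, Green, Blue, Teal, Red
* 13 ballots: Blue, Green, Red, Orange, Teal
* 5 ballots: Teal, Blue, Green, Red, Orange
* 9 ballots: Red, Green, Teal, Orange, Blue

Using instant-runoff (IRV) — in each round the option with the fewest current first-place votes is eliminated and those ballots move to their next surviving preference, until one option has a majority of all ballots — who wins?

Round 1: Orange 12, Red 9, Green 11, Blue 13, Teal 5. Teal eliminated.
Round 2: Orange 12, Red 9, Green 11, Blue 18. Red eliminated.
Round 3: Orange 12, Green 20, Blue 18. Orange eliminated.
Round 4: Green 32, Blue 18. Green has a majority (≥26).

Green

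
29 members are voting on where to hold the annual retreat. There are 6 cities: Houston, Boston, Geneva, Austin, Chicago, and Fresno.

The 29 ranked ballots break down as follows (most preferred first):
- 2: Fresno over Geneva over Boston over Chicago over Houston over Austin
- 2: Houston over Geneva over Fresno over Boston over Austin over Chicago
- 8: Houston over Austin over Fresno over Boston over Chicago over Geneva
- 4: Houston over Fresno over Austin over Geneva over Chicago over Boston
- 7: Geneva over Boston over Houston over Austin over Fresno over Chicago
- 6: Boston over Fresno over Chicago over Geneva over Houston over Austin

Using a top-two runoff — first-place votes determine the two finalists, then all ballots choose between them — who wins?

Round 1 first-place votes: Houston 14, Boston 6, Geneva 7, Austin 0, Chicago 0, Fresno 2. Houston and Geneva advance.
Runoff: Houston is ranked above Geneva on 14 ballots, Geneva above Houston on 15.

Geneva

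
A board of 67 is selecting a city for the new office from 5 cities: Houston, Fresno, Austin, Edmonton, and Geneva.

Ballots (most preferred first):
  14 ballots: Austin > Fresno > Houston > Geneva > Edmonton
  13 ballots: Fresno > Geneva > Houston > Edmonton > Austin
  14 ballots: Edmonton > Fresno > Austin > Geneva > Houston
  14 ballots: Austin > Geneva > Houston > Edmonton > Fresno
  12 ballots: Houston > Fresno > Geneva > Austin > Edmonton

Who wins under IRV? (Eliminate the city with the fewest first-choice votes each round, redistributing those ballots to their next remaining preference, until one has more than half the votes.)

Round 1: Houston 12, Fresno 13, Austin 28, Edmonton 14, Geneva 0. Geneva eliminated.
Round 2: Houston 12, Fresno 13, Austin 28, Edmonton 14. Houston eliminated.
Round 3: Fresno 25, Austin 28, Edmonton 14. Edmonton eliminated.
Round 4: Fresno 39, Austin 28. Fresno has a majority (≥34).

Fresno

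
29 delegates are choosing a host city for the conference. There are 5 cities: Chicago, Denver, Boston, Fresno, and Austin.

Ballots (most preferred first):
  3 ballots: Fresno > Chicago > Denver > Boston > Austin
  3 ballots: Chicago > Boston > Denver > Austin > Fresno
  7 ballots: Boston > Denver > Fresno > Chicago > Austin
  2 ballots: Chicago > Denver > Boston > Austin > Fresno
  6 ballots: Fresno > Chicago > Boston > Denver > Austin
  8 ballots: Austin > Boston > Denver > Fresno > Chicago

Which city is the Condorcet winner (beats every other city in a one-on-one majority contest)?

Boston vs Chicago: 15–14
Boston vs Denver: 24–5
Boston vs Fresno: 20–9
Boston vs Austin: 21–8
Boston beats every other city.

Boston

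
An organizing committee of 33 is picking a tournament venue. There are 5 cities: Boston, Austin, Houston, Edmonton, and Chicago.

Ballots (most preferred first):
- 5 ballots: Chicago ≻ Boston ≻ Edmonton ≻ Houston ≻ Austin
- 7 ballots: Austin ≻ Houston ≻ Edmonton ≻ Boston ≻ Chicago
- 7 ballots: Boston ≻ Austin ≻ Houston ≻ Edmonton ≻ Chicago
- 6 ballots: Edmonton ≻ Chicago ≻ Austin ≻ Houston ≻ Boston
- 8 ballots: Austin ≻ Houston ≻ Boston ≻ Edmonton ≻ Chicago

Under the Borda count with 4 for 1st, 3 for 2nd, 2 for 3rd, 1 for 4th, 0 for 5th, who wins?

Austin

Boston: 5×3 + 7×1 + 7×4 + 6×0 + 8×2 = 66
Austin: 5×0 + 7×4 + 7×3 + 6×2 + 8×4 = 93
Houston: 5×1 + 7×3 + 7×2 + 6×1 + 8×3 = 70
Edmonton: 5×2 + 7×2 + 7×1 + 6×4 + 8×1 = 63
Chicago: 5×4 + 7×0 + 7×0 + 6×3 + 8×0 = 38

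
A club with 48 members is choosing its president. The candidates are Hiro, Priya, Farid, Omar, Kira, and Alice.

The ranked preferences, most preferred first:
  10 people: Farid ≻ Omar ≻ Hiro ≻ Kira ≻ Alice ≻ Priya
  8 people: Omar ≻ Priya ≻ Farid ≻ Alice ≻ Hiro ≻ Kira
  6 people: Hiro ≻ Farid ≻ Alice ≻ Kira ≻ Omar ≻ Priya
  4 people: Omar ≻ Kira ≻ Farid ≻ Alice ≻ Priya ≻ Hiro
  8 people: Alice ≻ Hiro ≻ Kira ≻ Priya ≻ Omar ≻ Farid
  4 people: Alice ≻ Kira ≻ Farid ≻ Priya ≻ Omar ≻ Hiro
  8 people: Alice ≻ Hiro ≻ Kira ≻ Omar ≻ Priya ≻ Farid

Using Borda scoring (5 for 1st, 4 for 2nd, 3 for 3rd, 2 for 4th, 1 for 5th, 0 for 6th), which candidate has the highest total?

Hiro: 10×3 + 8×1 + 6×5 + 4×0 + 8×4 + 4×0 + 8×4 = 132
Priya: 10×0 + 8×4 + 6×0 + 4×1 + 8×2 + 4×2 + 8×1 = 68
Farid: 10×5 + 8×3 + 6×4 + 4×3 + 8×0 + 4×3 + 8×0 = 122
Omar: 10×4 + 8×5 + 6×1 + 4×5 + 8×1 + 4×1 + 8×2 = 134
Kira: 10×2 + 8×0 + 6×2 + 4×4 + 8×3 + 4×4 + 8×3 = 112
Alice: 10×1 + 8×2 + 6×3 + 4×2 + 8×5 + 4×5 + 8×5 = 152

Alice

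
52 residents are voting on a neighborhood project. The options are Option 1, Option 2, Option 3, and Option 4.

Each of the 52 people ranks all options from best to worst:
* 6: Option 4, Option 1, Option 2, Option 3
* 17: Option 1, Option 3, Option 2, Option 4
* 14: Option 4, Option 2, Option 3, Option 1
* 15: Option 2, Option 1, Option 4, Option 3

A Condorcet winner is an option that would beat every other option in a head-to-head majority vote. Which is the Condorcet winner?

Option 2

Option 2 vs Option 1: 29–23
Option 2 vs Option 3: 35–17
Option 2 vs Option 4: 32–20
Option 2 beats every other option.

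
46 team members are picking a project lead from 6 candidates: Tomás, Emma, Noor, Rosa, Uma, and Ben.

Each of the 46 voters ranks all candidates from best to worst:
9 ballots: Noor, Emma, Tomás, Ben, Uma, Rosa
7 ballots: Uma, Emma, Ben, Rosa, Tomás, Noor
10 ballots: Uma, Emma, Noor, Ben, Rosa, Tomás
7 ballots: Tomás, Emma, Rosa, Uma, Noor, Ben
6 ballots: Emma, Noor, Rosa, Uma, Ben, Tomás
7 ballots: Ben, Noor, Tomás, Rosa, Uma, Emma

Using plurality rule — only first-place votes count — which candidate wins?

First-place votes: Tomás 7, Emma 6, Noor 9, Rosa 0, Uma 17, Ben 7.

Uma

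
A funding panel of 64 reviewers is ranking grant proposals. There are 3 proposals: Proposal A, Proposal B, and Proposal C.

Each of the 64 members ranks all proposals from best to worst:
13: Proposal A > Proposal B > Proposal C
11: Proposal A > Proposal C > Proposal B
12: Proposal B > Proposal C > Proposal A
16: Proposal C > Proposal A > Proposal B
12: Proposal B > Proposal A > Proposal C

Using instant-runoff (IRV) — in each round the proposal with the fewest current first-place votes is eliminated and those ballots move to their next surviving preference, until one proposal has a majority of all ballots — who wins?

Round 1: Proposal A 24, Proposal B 24, Proposal C 16. Proposal C eliminated.
Round 2: Proposal A 40, Proposal B 24. Proposal A has a majority (≥33).

Proposal A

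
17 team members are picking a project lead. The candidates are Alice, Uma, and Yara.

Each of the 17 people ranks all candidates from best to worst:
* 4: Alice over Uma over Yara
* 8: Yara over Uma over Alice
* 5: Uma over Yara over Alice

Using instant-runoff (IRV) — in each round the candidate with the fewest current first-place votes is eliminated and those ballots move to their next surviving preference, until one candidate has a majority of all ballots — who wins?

Round 1: Alice 4, Uma 5, Yara 8. Alice eliminated.
Round 2: Uma 9, Yara 8. Uma has a majority (≥9).

Uma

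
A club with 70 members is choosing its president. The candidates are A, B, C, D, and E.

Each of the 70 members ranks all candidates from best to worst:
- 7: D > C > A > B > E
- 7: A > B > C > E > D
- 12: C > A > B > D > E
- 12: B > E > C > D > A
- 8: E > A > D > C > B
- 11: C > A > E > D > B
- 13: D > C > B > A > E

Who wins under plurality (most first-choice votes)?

C

First-place votes: A 7, B 12, C 23, D 20, E 8.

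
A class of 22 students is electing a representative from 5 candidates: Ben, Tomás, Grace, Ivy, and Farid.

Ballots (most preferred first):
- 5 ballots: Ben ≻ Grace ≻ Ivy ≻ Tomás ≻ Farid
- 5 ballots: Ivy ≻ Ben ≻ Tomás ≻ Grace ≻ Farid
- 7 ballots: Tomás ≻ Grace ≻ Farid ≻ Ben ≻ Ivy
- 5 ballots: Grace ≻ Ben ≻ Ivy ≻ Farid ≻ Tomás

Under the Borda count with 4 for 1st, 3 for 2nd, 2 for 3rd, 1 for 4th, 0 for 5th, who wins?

Grace

Ben: 5×4 + 5×3 + 7×1 + 5×3 = 57
Tomás: 5×1 + 5×2 + 7×4 + 5×0 = 43
Grace: 5×3 + 5×1 + 7×3 + 5×4 = 61
Ivy: 5×2 + 5×4 + 7×0 + 5×2 = 40
Farid: 5×0 + 5×0 + 7×2 + 5×1 = 19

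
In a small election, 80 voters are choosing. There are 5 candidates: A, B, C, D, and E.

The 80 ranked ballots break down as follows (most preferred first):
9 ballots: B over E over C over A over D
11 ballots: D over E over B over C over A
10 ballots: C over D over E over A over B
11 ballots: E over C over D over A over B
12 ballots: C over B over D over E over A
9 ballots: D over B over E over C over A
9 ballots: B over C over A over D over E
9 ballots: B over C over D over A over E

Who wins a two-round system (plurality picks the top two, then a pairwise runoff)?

Round 1 first-place votes: A 0, B 27, C 22, D 20, E 11. B and C advance.
Runoff: B is ranked above C on 47 ballots, C above B on 33.

B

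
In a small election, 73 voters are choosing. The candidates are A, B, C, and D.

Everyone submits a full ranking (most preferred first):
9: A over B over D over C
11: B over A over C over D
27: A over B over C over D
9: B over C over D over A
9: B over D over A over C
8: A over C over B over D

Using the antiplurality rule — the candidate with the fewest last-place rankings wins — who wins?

B

Last-place votes: A 9, B 0, C 18, D 46.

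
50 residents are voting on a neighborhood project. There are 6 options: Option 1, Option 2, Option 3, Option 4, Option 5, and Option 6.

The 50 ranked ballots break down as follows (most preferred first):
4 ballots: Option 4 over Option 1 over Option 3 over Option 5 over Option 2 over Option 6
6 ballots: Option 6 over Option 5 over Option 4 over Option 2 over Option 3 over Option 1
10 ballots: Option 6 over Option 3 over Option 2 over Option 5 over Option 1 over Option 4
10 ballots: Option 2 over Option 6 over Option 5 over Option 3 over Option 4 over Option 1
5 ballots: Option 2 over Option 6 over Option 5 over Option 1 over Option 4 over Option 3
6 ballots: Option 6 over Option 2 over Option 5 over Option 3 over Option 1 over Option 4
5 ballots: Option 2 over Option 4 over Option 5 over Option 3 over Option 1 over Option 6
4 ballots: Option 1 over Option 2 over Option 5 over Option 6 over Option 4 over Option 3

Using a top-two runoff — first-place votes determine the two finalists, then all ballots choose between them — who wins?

Option 2

Round 1 first-place votes: Option 1 4, Option 2 20, Option 3 0, Option 4 4, Option 5 0, Option 6 22. Option 6 and Option 2 advance.
Runoff: Option 6 is ranked above Option 2 on 22 ballots, Option 2 above Option 6 on 28.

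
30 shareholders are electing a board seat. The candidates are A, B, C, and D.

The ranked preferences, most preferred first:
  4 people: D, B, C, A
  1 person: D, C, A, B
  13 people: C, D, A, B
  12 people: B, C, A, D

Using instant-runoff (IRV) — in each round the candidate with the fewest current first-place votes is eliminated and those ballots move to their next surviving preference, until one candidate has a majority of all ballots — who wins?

B

Round 1: A 0, B 12, C 13, D 5. A eliminated.
Round 2: B 12, C 13, D 5. D eliminated.
Round 3: B 16, C 14. B has a majority (≥16).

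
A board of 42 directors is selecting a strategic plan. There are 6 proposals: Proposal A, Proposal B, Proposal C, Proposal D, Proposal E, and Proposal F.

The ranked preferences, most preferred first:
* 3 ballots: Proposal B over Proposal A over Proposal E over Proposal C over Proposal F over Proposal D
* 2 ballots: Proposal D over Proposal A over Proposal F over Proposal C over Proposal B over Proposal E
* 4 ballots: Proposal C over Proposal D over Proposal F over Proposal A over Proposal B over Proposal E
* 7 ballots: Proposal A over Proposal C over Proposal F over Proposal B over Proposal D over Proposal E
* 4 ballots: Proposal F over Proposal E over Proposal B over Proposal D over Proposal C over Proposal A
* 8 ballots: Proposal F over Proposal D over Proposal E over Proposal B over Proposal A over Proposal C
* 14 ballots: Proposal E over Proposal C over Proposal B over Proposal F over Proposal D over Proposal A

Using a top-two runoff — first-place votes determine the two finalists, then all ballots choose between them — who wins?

Round 1 first-place votes: Proposal A 7, Proposal B 3, Proposal C 4, Proposal D 2, Proposal E 14, Proposal F 12. Proposal E and Proposal F advance.
Runoff: Proposal E is ranked above Proposal F on 17 ballots, Proposal F above Proposal E on 25.

Proposal F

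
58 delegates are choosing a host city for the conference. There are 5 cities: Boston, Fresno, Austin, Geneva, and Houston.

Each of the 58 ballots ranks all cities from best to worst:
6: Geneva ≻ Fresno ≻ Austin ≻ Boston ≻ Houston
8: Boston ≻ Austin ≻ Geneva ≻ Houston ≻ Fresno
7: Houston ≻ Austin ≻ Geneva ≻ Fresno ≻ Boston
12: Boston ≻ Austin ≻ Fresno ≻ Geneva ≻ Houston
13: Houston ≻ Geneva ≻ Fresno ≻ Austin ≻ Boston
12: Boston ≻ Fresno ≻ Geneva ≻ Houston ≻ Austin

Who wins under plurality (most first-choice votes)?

Boston

First-place votes: Boston 32, Fresno 0, Austin 0, Geneva 6, Houston 20.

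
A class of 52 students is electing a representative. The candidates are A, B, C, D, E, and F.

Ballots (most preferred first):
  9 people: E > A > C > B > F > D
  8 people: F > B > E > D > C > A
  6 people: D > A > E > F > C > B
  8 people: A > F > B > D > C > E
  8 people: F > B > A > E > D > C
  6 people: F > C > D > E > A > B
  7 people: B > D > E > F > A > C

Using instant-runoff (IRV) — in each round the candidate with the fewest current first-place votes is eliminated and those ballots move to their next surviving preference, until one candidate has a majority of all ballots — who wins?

Round 1: A 8, B 7, C 0, D 6, E 9, F 22. C eliminated.
Round 2: A 8, B 7, D 6, E 9, F 22. D eliminated.
Round 3: A 14, B 7, E 9, F 22. B eliminated.
Round 4: A 14, E 16, F 22. A eliminated.
Round 5: E 22, F 30. F has a majority (≥27).

F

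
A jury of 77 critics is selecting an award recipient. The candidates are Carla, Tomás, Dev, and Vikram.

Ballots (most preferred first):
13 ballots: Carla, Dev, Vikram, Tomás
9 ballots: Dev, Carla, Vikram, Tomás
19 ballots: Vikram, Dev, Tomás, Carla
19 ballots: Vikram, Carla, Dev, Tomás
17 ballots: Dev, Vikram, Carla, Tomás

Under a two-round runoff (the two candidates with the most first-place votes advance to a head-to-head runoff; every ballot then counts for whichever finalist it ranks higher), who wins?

Dev

Round 1 first-place votes: Carla 13, Tomás 0, Dev 26, Vikram 38. Vikram and Dev advance.
Runoff: Vikram is ranked above Dev on 38 ballots, Dev above Vikram on 39.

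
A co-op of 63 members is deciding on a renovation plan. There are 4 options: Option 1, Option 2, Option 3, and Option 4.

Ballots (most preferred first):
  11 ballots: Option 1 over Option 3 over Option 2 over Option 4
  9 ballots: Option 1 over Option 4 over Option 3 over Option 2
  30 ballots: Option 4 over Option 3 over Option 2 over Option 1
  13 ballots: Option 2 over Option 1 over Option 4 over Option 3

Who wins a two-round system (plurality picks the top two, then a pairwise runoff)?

Round 1 first-place votes: Option 1 20, Option 2 13, Option 3 0, Option 4 30. Option 4 and Option 1 advance.
Runoff: Option 4 is ranked above Option 1 on 30 ballots, Option 1 above Option 4 on 33.

Option 1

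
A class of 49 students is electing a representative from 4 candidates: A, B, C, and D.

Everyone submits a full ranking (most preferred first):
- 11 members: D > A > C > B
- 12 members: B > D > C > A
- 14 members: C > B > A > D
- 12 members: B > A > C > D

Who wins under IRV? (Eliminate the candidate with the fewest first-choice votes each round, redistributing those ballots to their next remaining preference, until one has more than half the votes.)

Round 1: A 0, B 24, C 14, D 11. A eliminated.
Round 2: B 24, C 14, D 11. D eliminated.
Round 3: B 24, C 25. C has a majority (≥25).

C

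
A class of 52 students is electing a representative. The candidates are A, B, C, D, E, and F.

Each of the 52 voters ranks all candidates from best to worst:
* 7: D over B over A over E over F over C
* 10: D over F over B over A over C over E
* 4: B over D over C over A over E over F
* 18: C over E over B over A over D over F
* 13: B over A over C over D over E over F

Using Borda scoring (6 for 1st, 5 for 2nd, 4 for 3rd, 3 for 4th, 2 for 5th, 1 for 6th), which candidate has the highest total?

A: 7×4 + 10×3 + 4×3 + 18×3 + 13×5 = 189
B: 7×5 + 10×4 + 4×6 + 18×4 + 13×6 = 249
C: 7×1 + 10×2 + 4×4 + 18×6 + 13×4 = 203
D: 7×6 + 10×6 + 4×5 + 18×2 + 13×3 = 197
E: 7×3 + 10×1 + 4×2 + 18×5 + 13×2 = 155
F: 7×2 + 10×5 + 4×1 + 18×1 + 13×1 = 99

B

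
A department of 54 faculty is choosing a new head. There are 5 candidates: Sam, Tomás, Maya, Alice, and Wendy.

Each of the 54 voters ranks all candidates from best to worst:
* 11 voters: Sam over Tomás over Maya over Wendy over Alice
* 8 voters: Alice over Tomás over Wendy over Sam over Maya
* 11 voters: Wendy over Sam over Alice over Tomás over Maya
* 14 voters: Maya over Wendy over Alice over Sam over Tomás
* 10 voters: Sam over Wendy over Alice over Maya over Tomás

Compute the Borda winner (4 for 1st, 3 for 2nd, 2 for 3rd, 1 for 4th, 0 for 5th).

Sam: 11×4 + 8×1 + 11×3 + 14×1 + 10×4 = 139
Tomás: 11×3 + 8×3 + 11×1 + 14×0 + 10×0 = 68
Maya: 11×2 + 8×0 + 11×0 + 14×4 + 10×1 = 88
Alice: 11×0 + 8×4 + 11×2 + 14×2 + 10×2 = 102
Wendy: 11×1 + 8×2 + 11×4 + 14×3 + 10×3 = 143

Wendy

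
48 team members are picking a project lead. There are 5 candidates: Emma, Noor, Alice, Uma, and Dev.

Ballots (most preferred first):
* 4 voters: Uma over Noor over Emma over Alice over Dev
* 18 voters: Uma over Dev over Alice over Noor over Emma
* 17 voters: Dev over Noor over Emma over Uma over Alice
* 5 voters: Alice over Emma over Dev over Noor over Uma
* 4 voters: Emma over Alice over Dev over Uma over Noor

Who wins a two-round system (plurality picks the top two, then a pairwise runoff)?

Dev

Round 1 first-place votes: Emma 4, Noor 0, Alice 5, Uma 22, Dev 17. Uma and Dev advance.
Runoff: Uma is ranked above Dev on 22 ballots, Dev above Uma on 26.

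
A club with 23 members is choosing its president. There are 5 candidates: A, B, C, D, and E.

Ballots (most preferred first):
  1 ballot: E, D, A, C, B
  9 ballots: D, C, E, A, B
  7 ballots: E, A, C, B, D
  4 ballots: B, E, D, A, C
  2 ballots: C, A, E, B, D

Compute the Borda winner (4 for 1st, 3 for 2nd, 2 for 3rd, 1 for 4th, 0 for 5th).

A: 1×2 + 9×1 + 7×3 + 4×1 + 2×3 = 42
B: 1×0 + 9×0 + 7×1 + 4×4 + 2×1 = 25
C: 1×1 + 9×3 + 7×2 + 4×0 + 2×4 = 50
D: 1×3 + 9×4 + 7×0 + 4×2 + 2×0 = 47
E: 1×4 + 9×2 + 7×4 + 4×3 + 2×2 = 66

E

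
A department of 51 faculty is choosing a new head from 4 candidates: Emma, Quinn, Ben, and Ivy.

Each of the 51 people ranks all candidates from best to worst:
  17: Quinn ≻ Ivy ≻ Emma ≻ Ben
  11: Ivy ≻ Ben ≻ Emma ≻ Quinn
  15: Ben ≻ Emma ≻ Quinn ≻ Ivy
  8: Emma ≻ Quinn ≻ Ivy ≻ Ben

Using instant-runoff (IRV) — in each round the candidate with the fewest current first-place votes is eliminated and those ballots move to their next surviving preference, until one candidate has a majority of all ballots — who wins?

Round 1: Emma 8, Quinn 17, Ben 15, Ivy 11. Emma eliminated.
Round 2: Quinn 25, Ben 15, Ivy 11. Ivy eliminated.
Round 3: Quinn 25, Ben 26. Ben has a majority (≥26).

Ben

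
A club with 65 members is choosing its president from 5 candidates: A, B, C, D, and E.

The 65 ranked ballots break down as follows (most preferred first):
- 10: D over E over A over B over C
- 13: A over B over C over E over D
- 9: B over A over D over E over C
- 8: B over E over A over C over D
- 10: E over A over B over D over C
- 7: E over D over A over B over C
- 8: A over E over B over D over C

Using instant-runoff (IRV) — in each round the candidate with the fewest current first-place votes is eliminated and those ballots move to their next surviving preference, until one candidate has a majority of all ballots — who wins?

Round 1: A 21, B 17, C 0, D 10, E 17. C eliminated.
Round 2: A 21, B 17, D 10, E 17. D eliminated.
Round 3: A 21, B 17, E 27. B eliminated.
Round 4: A 30, E 35. E has a majority (≥33).

E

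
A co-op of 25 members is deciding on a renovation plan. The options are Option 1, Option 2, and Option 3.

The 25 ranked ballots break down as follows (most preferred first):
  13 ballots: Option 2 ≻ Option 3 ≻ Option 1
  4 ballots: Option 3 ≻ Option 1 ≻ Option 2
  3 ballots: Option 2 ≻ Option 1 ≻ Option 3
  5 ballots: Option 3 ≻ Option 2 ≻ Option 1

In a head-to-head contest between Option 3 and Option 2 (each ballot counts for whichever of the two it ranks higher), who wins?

Option 3 is ranked above Option 2 on 9 ballots; Option 2 above Option 3 on 16.

Option 2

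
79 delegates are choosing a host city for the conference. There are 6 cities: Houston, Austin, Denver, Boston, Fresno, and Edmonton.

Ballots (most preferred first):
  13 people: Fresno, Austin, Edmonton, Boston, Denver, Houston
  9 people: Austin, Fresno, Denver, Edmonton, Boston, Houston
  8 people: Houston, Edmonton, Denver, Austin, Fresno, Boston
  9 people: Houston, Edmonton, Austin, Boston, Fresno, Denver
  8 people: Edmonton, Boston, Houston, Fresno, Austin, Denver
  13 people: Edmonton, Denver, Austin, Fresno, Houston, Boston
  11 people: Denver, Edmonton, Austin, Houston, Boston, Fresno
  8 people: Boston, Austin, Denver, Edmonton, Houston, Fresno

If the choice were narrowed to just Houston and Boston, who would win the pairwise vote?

Houston is ranked above Boston on 41 ballots; Boston above Houston on 38.

Houston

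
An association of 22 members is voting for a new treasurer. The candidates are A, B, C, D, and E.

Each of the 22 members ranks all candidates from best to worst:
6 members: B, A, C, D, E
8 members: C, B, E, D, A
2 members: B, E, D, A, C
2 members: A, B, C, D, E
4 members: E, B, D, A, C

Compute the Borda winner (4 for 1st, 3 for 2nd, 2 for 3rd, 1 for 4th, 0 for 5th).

A: 6×3 + 8×0 + 2×1 + 2×4 + 4×1 = 32
B: 6×4 + 8×3 + 2×4 + 2×3 + 4×3 = 74
C: 6×2 + 8×4 + 2×0 + 2×2 + 4×0 = 48
D: 6×1 + 8×1 + 2×2 + 2×1 + 4×2 = 28
E: 6×0 + 8×2 + 2×3 + 2×0 + 4×4 = 38

B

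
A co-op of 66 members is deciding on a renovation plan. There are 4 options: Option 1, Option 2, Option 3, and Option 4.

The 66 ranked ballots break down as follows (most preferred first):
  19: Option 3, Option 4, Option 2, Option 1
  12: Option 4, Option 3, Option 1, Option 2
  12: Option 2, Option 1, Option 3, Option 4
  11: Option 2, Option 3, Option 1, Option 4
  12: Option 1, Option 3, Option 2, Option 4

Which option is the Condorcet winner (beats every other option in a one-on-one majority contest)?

Option 3 vs Option 1: 42–24
Option 3 vs Option 2: 43–23
Option 3 vs Option 4: 54–12
Option 3 beats every other option.

Option 3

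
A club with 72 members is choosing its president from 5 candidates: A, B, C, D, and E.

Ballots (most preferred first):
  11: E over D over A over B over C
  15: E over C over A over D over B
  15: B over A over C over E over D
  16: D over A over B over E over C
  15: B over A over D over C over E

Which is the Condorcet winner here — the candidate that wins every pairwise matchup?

A

A vs B: 42–30
A vs C: 57–15
A vs D: 45–27
A vs E: 46–26
A beats every other candidate.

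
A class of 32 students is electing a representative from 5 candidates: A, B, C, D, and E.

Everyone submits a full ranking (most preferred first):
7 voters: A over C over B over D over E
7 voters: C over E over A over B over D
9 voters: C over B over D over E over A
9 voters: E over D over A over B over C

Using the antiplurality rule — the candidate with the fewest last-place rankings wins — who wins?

B

Last-place votes: A 9, B 0, C 9, D 7, E 7.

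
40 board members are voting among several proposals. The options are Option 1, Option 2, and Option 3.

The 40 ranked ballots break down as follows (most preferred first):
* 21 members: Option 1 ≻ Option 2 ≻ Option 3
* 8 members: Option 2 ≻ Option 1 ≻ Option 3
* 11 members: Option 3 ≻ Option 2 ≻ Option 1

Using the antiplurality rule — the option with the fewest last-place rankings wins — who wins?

Option 2

Last-place votes: Option 1 11, Option 2 0, Option 3 29.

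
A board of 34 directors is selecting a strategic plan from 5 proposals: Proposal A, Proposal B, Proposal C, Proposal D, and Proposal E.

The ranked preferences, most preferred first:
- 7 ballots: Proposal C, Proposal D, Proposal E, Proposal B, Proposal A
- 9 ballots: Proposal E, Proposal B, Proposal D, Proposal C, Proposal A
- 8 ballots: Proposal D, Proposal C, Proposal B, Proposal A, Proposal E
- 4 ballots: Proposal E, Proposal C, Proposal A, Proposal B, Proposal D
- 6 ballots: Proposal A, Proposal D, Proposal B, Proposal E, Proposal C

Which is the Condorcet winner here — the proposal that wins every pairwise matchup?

Proposal D

Proposal D vs Proposal A: 24–10
Proposal D vs Proposal B: 21–13
Proposal D vs Proposal C: 23–11
Proposal D vs Proposal E: 21–13
Proposal D beats every other proposal.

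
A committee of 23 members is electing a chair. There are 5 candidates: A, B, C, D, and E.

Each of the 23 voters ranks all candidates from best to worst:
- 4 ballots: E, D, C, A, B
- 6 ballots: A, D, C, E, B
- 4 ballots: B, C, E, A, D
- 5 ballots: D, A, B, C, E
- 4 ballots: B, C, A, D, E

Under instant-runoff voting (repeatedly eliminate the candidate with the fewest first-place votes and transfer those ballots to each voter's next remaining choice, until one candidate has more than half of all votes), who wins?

Round 1: A 6, B 8, C 0, D 5, E 4. C eliminated.
Round 2: A 6, B 8, D 5, E 4. E eliminated.
Round 3: A 6, B 8, D 9. A eliminated.
Round 4: B 8, D 15. D has a majority (≥12).

D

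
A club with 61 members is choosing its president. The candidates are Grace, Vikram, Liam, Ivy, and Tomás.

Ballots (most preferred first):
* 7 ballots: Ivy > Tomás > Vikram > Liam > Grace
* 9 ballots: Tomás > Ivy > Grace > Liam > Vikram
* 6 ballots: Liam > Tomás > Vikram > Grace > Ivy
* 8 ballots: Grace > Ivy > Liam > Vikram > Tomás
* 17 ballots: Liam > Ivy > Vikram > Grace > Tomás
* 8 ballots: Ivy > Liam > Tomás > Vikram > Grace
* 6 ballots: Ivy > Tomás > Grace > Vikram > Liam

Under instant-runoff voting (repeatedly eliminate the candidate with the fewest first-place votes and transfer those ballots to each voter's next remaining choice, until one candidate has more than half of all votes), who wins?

Ivy

Round 1: Grace 8, Vikram 0, Liam 23, Ivy 21, Tomás 9. Vikram eliminated.
Round 2: Grace 8, Liam 23, Ivy 21, Tomás 9. Grace eliminated.
Round 3: Liam 23, Ivy 29, Tomás 9. Tomás eliminated.
Round 4: Liam 23, Ivy 38. Ivy has a majority (≥31).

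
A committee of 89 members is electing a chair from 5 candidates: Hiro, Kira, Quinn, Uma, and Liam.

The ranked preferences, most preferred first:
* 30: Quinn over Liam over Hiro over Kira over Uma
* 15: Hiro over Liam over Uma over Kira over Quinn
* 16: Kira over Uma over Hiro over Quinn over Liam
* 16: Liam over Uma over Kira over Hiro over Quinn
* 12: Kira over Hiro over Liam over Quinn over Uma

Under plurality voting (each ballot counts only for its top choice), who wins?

First-place votes: Hiro 15, Kira 28, Quinn 30, Uma 0, Liam 16.

Quinn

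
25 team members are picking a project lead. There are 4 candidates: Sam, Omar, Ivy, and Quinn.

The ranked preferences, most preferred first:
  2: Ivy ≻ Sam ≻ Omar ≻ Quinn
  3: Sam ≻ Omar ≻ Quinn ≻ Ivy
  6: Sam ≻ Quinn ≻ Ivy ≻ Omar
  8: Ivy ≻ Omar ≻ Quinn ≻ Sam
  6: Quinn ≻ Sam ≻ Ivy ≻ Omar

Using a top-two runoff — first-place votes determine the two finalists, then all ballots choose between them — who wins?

Sam

Round 1 first-place votes: Sam 9, Omar 0, Ivy 10, Quinn 6. Ivy and Sam advance.
Runoff: Ivy is ranked above Sam on 10 ballots, Sam above Ivy on 15.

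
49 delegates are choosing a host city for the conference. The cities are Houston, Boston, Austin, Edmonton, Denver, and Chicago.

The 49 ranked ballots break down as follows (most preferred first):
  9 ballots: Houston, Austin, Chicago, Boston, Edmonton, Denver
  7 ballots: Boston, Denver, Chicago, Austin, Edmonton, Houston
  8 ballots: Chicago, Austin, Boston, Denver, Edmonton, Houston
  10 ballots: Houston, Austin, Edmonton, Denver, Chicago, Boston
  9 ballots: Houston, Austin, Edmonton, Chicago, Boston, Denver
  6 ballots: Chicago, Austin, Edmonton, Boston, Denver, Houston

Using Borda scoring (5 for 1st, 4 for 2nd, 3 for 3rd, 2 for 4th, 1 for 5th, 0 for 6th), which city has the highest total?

Austin

Houston: 9×5 + 7×0 + 8×0 + 10×5 + 9×5 + 6×0 = 140
Boston: 9×2 + 7×5 + 8×3 + 10×0 + 9×1 + 6×2 = 98
Austin: 9×4 + 7×2 + 8×4 + 10×4 + 9×4 + 6×4 = 182
Edmonton: 9×1 + 7×1 + 8×1 + 10×3 + 9×3 + 6×3 = 99
Denver: 9×0 + 7×4 + 8×2 + 10×2 + 9×0 + 6×1 = 70
Chicago: 9×3 + 7×3 + 8×5 + 10×1 + 9×2 + 6×5 = 146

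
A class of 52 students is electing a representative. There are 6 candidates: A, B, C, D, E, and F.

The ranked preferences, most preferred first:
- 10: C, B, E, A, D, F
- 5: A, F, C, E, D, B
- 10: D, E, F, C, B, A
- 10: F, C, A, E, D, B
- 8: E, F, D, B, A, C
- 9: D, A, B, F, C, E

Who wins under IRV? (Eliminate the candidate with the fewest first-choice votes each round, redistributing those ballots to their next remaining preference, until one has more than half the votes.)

Round 1: A 5, B 0, C 10, D 19, E 8, F 10. B eliminated.
Round 2: A 5, C 10, D 19, E 8, F 10. A eliminated.
Round 3: C 10, D 19, E 8, F 15. E eliminated.
Round 4: C 10, D 19, F 23. C eliminated.
Round 5: D 29, F 23. D has a majority (≥27).

D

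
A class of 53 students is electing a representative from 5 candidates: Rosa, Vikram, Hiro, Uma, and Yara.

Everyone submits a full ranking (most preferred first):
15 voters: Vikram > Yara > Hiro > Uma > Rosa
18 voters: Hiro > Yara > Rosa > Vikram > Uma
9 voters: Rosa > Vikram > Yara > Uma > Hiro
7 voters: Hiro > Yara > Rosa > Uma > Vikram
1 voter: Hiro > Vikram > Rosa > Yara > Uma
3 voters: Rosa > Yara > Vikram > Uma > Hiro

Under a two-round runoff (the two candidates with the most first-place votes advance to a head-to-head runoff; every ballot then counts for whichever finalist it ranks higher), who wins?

Vikram

Round 1 first-place votes: Rosa 12, Vikram 15, Hiro 26, Uma 0, Yara 0. Hiro and Vikram advance.
Runoff: Hiro is ranked above Vikram on 26 ballots, Vikram above Hiro on 27.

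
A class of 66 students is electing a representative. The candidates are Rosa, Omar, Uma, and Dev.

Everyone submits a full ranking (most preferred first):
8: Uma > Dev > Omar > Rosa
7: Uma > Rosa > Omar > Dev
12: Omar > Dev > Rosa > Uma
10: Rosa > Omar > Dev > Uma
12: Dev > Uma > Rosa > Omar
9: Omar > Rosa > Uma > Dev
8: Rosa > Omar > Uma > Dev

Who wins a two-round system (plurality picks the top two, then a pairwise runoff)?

Rosa

Round 1 first-place votes: Rosa 18, Omar 21, Uma 15, Dev 12. Omar and Rosa advance.
Runoff: Omar is ranked above Rosa on 29 ballots, Rosa above Omar on 37.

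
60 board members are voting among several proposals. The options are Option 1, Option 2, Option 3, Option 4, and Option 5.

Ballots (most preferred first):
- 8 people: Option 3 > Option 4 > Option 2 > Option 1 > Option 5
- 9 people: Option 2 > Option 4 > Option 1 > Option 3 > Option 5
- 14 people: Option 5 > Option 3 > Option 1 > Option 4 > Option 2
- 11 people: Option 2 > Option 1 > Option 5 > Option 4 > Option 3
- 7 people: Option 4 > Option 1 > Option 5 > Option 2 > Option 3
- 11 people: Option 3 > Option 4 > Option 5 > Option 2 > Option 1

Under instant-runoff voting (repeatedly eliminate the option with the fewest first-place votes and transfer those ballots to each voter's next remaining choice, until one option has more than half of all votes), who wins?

Option 5

Round 1: Option 1 0, Option 2 20, Option 3 19, Option 4 7, Option 5 14. Option 1 eliminated.
Round 2: Option 2 20, Option 3 19, Option 4 7, Option 5 14. Option 4 eliminated.
Round 3: Option 2 20, Option 3 19, Option 5 21. Option 3 eliminated.
Round 4: Option 2 28, Option 5 32. Option 5 has a majority (≥31).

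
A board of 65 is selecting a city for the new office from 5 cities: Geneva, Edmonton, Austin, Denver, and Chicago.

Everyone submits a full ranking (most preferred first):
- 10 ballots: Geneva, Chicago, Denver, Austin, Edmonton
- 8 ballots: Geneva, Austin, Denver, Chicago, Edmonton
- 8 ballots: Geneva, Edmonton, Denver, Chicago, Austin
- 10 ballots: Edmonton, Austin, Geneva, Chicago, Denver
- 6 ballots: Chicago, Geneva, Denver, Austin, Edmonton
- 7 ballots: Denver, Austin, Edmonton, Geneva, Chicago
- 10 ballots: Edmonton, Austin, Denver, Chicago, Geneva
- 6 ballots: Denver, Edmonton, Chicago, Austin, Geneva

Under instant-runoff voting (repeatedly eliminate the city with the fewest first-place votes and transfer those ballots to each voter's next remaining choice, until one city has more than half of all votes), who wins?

Edmonton

Round 1: Geneva 26, Edmonton 20, Austin 0, Denver 13, Chicago 6. Austin eliminated.
Round 2: Geneva 26, Edmonton 20, Denver 13, Chicago 6. Chicago eliminated.
Round 3: Geneva 32, Edmonton 20, Denver 13. Denver eliminated.
Round 4: Geneva 32, Edmonton 33. Edmonton has a majority (≥33).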